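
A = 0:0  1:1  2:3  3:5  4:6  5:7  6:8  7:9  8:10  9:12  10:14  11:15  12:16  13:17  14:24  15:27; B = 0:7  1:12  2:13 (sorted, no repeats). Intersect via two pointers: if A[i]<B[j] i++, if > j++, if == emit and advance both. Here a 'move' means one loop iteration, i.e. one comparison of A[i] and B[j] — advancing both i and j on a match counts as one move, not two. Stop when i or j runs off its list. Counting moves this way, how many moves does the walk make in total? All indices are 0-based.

11 moves

i=0 j=0: 0<7, i++
i=1 j=0: 1<7, i++
i=2 j=0: 3<7, i++
i=3 j=0: 5<7, i++
i=4 j=0: 6<7, i++
i=5 j=0: 7==7 emit, i++,j++
i=6 j=1: 8<12, i++
i=7 j=1: 9<12, i++
i=8 j=1: 10<12, i++
i=9 j=1: 12==12 emit, i++,j++
i=10 j=2: 14>13, j++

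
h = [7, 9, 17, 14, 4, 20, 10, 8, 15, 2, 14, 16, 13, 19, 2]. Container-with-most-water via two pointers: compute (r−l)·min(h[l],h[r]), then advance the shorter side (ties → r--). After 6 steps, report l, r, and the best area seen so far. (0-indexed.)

l=5, r=13, best area=187

l=0 r=14: min(7,2)*14=28 best=28 *, r--
l=0 r=13: min(7,19)*13=91 best=91 *, l++
l=1 r=13: min(9,19)*12=108 best=108 *, l++
l=2 r=13: min(17,19)*11=187 best=187 *, l++
l=3 r=13: min(14,19)*10=140 best=187, l++
l=4 r=13: min(4,19)*9=36 best=187, l++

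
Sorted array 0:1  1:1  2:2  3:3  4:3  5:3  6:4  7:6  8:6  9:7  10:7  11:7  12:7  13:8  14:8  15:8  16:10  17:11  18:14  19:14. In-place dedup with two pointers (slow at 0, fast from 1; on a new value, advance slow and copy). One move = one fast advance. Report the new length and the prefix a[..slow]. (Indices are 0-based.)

slow=0 fast=1: a[fast]=1=a[slow] dup, fast++
slow=0 fast=2: a[fast]=2≠a[slow]=1 write a[1]=2, slow++,fast++
slow=1 fast=3: a[fast]=3≠a[slow]=2 write a[2]=3, slow++,fast++
slow=2 fast=4: a[fast]=3=a[slow] dup, fast++
slow=2 fast=5: a[fast]=3=a[slow] dup, fast++
slow=2 fast=6: a[fast]=4≠a[slow]=3 write a[3]=4, slow++,fast++
slow=3 fast=7: a[fast]=6≠a[slow]=4 write a[4]=6, slow++,fast++
slow=4 fast=8: a[fast]=6=a[slow] dup, fast++
slow=4 fast=9: a[fast]=7≠a[slow]=6 write a[5]=7, slow++,fast++
slow=5 fast=10: a[fast]=7=a[slow] dup, fast++
slow=5 fast=11: a[fast]=7=a[slow] dup, fast++
slow=5 fast=12: a[fast]=7=a[slow] dup, fast++
slow=5 fast=13: a[fast]=8≠a[slow]=7 write a[6]=8, slow++,fast++
slow=6 fast=14: a[fast]=8=a[slow] dup, fast++
slow=6 fast=15: a[fast]=8=a[slow] dup, fast++
slow=6 fast=16: a[fast]=10≠a[slow]=8 write a[7]=10, slow++,fast++
slow=7 fast=17: a[fast]=11≠a[slow]=10 write a[8]=11, slow++,fast++
slow=8 fast=18: a[fast]=14≠a[slow]=11 write a[9]=14, slow++,fast++
slow=9 fast=19: a[fast]=14=a[slow] dup, fast++

length 10; prefix = [1, 2, 3, 4, 6, 7, 8, 10, 11, 14]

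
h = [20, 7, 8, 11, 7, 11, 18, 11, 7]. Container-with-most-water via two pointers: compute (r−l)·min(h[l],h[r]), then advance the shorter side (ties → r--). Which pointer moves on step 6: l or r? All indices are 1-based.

l=1 r=9: min(20,7)*8=56 best=56 *, r--
l=1 r=8: min(20,11)*7=77 best=77 *, r--
l=1 r=7: min(20,18)*6=108 best=108 *, r--
l=1 r=6: min(20,11)*5=55 best=108, r--
l=1 r=5: min(20,7)*4=28 best=108, r--
l=1 r=4: min(20,11)*3=33 best=108, r--

r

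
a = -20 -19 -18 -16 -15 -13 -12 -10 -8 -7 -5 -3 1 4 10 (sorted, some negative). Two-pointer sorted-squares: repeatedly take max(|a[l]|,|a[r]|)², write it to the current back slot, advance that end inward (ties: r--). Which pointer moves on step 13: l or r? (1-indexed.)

[1,15] |-20|>|10| out[15]=400 → l++
[2,15] |-19|>|10| out[14]=361 → l++
[3,15] |-18|>|10| out[13]=324 → l++
[4,15] |-16|>|10| out[12]=256 → l++
[5,15] |-15|>|10| out[11]=225 → l++
[6,15] |-13|>|10| out[10]=169 → l++
[7,15] |-12|>|10| out[9]=144 → l++
[8,15] |-10|<=|10| out[8]=100 → r--
[8,14] |-10|>|4| out[7]=100 → l++
[9,14] |-8|>|4| out[6]=64 → l++
[10,14] |-7|>|4| out[5]=49 → l++
[11,14] |-5|>|4| out[4]=25 → l++
[12,14] |-3|<=|4| out[3]=16 → r--

r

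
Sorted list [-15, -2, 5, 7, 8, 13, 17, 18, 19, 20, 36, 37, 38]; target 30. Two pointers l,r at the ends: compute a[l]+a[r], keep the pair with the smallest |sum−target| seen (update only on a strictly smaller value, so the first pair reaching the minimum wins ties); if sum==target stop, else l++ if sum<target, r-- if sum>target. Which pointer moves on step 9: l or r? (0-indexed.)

l=0 r=12: -15+38=23 d=7 *, l++
l=1 r=12: -2+38=36 d=6 *, r--
l=1 r=11: -2+37=35 d=5 *, r--
l=1 r=10: -2+36=34 d=4 *, r--
l=1 r=9: -2+20=18 d=12, l++
l=2 r=9: 5+20=25 d=5, l++
l=3 r=9: 7+20=27 d=3 *, l++
l=4 r=9: 8+20=28 d=2 *, l++
l=5 r=9: 13+20=33 d=3, r--

r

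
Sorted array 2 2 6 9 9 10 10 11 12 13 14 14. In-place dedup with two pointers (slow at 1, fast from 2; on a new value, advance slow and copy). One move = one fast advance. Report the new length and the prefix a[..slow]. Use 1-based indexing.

(s=1,f=2) a[fast]=2=a[slow] dup → fast++
(s=1,f=3) a[fast]=6≠a[slow]=2 write a[2]=6 → slow++,fast++
(s=2,f=4) a[fast]=9≠a[slow]=6 write a[3]=9 → slow++,fast++
(s=3,f=5) a[fast]=9=a[slow] dup → fast++
(s=3,f=6) a[fast]=10≠a[slow]=9 write a[4]=10 → slow++,fast++
(s=4,f=7) a[fast]=10=a[slow] dup → fast++
(s=4,f=8) a[fast]=11≠a[slow]=10 write a[5]=11 → slow++,fast++
(s=5,f=9) a[fast]=12≠a[slow]=11 write a[6]=12 → slow++,fast++
(s=6,f=10) a[fast]=13≠a[slow]=12 write a[7]=13 → slow++,fast++
(s=7,f=11) a[fast]=14≠a[slow]=13 write a[8]=14 → slow++,fast++
(s=8,f=12) a[fast]=14=a[slow] dup → fast++

length 8; prefix = [2, 6, 9, 10, 11, 12, 13, 14]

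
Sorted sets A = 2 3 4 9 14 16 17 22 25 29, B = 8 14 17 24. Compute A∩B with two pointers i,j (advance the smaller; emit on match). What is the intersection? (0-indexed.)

intersection = [14, 17]

[i=0,j=0] 2<8 → i++
[i=1,j=0] 3<8 → i++
[i=2,j=0] 4<8 → i++
[i=3,j=0] 9>8 → j++
[i=3,j=1] 9<14 → i++
[i=4,j=1] 14==14 emit → i++,j++
[i=5,j=2] 16<17 → i++
[i=6,j=2] 17==17 emit → i++,j++
[i=7,j=3] 22<24 → i++
[i=8,j=3] 25>24 → j++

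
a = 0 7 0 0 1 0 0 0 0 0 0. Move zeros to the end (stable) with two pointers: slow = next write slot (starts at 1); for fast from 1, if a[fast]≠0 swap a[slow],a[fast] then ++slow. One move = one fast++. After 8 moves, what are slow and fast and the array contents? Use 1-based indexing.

(s=1,f=1) a[fast]=0 → fast++
(s=1,f=2) a[fast]=7≠0 swap→a[1]=7 → slow++,fast++
(s=2,f=3) a[fast]=0 → fast++
(s=2,f=4) a[fast]=0 → fast++
(s=2,f=5) a[fast]=1≠0 swap→a[2]=1 → slow++,fast++
(s=3,f=6) a[fast]=0 → fast++
(s=3,f=7) a[fast]=0 → fast++
(s=3,f=8) a[fast]=0 → fast++

slow=3, fast=9, a=[7, 1, 0, 0, 0, 0, 0, 0, 0, 0, 0]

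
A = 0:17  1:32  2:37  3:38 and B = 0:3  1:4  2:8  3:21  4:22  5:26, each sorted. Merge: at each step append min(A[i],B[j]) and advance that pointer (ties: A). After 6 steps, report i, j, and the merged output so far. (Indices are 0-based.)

i=1, j=5, merged so far=[3, 4, 8, 17, 21, 22]

[i=0,j=0] A[i]=17>B[j]=3 take 3 → j++
[i=0,j=1] A[i]=17>B[j]=4 take 4 → j++
[i=0,j=2] A[i]=17>B[j]=8 take 8 → j++
[i=0,j=3] A[i]=17<=B[j]=21 take 17 → i++
[i=1,j=3] A[i]=32>B[j]=21 take 21 → j++
[i=1,j=4] A[i]=32>B[j]=22 take 22 → j++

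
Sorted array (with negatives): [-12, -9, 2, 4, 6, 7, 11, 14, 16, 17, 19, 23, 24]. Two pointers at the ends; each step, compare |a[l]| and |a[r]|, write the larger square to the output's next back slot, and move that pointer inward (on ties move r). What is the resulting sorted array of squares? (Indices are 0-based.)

[4, 16, 36, 49, 81, 121, 144, 196, 256, 289, 361, 529, 576]

[0,12] |-12|<=|24| out[12]=576 → r--
[0,11] |-12|<=|23| out[11]=529 → r--
[0,10] |-12|<=|19| out[10]=361 → r--
[0,9] |-12|<=|17| out[9]=289 → r--
[0,8] |-12|<=|16| out[8]=256 → r--
[0,7] |-12|<=|14| out[7]=196 → r--
[0,6] |-12|>|11| out[6]=144 → l++
[1,6] |-9|<=|11| out[5]=121 → r--
[1,5] |-9|>|7| out[4]=81 → l++
[2,5] |2|<=|7| out[3]=49 → r--
[2,4] |2|<=|6| out[2]=36 → r--
[2,3] |2|<=|4| out[1]=16 → r--
[2,2] |2|<=|2| out[0]=4 → r--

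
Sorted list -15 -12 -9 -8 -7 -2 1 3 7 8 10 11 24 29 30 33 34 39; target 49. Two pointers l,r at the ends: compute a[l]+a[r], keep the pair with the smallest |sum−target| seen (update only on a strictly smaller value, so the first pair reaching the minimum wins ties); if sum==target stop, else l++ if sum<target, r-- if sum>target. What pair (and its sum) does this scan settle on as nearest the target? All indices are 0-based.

pair (10, 39) with sum 49 (|Δ|=0)

[0,17] -15+39=24 d=25 * → l++
[1,17] -12+39=27 d=22 * → l++
[2,17] -9+39=30 d=19 * → l++
[3,17] -8+39=31 d=18 * → l++
[4,17] -7+39=32 d=17 * → l++
[5,17] -2+39=37 d=12 * → l++
[6,17] 1+39=40 d=9 * → l++
[7,17] 3+39=42 d=7 * → l++
[8,17] 7+39=46 d=3 * → l++
[9,17] 8+39=47 d=2 * → l++
[10,17] 10+39=49 d=0 * → stop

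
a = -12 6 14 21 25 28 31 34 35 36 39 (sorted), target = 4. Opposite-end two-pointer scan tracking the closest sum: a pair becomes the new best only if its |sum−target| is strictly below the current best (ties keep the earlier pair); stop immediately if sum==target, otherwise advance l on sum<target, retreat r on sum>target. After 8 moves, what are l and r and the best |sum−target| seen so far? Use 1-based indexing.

l=1, r=3, best |Δ|=5

l=1 r=11: -12+39=27 d=23 *, r--
l=1 r=10: -12+36=24 d=20 *, r--
l=1 r=9: -12+35=23 d=19 *, r--
l=1 r=8: -12+34=22 d=18 *, r--
l=1 r=7: -12+31=19 d=15 *, r--
l=1 r=6: -12+28=16 d=12 *, r--
l=1 r=5: -12+25=13 d=9 *, r--
l=1 r=4: -12+21=9 d=5 *, r--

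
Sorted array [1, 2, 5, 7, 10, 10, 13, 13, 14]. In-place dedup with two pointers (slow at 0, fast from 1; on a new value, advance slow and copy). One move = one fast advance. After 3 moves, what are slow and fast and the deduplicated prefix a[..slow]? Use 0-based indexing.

slow=3, fast=4, prefix=[1, 2, 5, 7]

slow=0 fast=1: a[fast]=2≠a[slow]=1 write a[1]=2, slow++,fast++
slow=1 fast=2: a[fast]=5≠a[slow]=2 write a[2]=5, slow++,fast++
slow=2 fast=3: a[fast]=7≠a[slow]=5 write a[3]=7, slow++,fast++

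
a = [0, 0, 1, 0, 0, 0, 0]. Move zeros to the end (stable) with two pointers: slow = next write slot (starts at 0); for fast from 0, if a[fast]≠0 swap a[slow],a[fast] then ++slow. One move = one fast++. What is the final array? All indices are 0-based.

slow=0 fast=0: a[fast]=0, fast++
slow=0 fast=1: a[fast]=0, fast++
slow=0 fast=2: a[fast]=1≠0 swap→a[0]=1, slow++,fast++
slow=1 fast=3: a[fast]=0, fast++
slow=1 fast=4: a[fast]=0, fast++
slow=1 fast=5: a[fast]=0, fast++
slow=1 fast=6: a[fast]=0, fast++

[1, 0, 0, 0, 0, 0, 0]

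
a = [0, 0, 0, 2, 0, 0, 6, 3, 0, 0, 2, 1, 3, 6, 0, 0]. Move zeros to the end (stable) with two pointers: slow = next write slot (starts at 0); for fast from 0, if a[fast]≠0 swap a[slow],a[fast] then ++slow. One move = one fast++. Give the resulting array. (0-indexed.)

[2, 6, 3, 2, 1, 3, 6, 0, 0, 0, 0, 0, 0, 0, 0, 0]

slow=0 fast=0: a[fast]=0, fast++
slow=0 fast=1: a[fast]=0, fast++
slow=0 fast=2: a[fast]=0, fast++
slow=0 fast=3: a[fast]=2≠0 swap→a[0]=2, slow++,fast++
slow=1 fast=4: a[fast]=0, fast++
slow=1 fast=5: a[fast]=0, fast++
slow=1 fast=6: a[fast]=6≠0 swap→a[1]=6, slow++,fast++
slow=2 fast=7: a[fast]=3≠0 swap→a[2]=3, slow++,fast++
slow=3 fast=8: a[fast]=0, fast++
slow=3 fast=9: a[fast]=0, fast++
slow=3 fast=10: a[fast]=2≠0 swap→a[3]=2, slow++,fast++
slow=4 fast=11: a[fast]=1≠0 swap→a[4]=1, slow++,fast++
slow=5 fast=12: a[fast]=3≠0 swap→a[5]=3, slow++,fast++
slow=6 fast=13: a[fast]=6≠0 swap→a[6]=6, slow++,fast++
slow=7 fast=14: a[fast]=0, fast++
slow=7 fast=15: a[fast]=0, fast++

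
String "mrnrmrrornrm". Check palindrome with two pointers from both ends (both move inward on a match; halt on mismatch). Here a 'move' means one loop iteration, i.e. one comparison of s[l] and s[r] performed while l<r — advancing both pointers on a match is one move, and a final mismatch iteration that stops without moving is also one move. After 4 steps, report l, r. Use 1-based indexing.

l=1 r=12: 'm'=='m', l++,r--
l=2 r=11: 'r'=='r', l++,r--
l=3 r=10: 'n'=='n', l++,r--
l=4 r=9: 'r'=='r', l++,r--

l=5, r=8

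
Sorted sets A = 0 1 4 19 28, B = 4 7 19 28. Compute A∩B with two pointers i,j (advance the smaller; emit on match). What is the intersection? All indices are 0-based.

intersection = [4, 19, 28]

[i=0,j=0] 0<4 → i++
[i=1,j=0] 1<4 → i++
[i=2,j=0] 4==4 emit → i++,j++
[i=3,j=1] 19>7 → j++
[i=3,j=2] 19==19 emit → i++,j++
[i=4,j=3] 28==28 emit → i++,j++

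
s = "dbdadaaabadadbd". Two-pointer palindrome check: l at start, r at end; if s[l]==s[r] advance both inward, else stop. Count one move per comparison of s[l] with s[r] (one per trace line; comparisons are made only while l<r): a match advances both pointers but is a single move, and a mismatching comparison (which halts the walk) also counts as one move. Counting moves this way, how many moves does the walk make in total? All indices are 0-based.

7 moves

l=0 r=14: 'd'=='d', l++,r--
l=1 r=13: 'b'=='b', l++,r--
l=2 r=12: 'd'=='d', l++,r--
l=3 r=11: 'a'=='a', l++,r--
l=4 r=10: 'd'=='d', l++,r--
l=5 r=9: 'a'=='a', l++,r--
l=6 r=8: 'a'!='b', stop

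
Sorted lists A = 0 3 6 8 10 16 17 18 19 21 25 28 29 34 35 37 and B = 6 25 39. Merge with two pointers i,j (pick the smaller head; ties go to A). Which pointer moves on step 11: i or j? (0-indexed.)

i=0 j=0: A[i]=0<=B[j]=6 take 0, i++
i=1 j=0: A[i]=3<=B[j]=6 take 3, i++
i=2 j=0: A[i]=6<=B[j]=6 take 6, i++
i=3 j=0: A[i]=8>B[j]=6 take 6, j++
i=3 j=1: A[i]=8<=B[j]=25 take 8, i++
i=4 j=1: A[i]=10<=B[j]=25 take 10, i++
i=5 j=1: A[i]=16<=B[j]=25 take 16, i++
i=6 j=1: A[i]=17<=B[j]=25 take 17, i++
i=7 j=1: A[i]=18<=B[j]=25 take 18, i++
i=8 j=1: A[i]=19<=B[j]=25 take 19, i++
i=9 j=1: A[i]=21<=B[j]=25 take 21, i++

i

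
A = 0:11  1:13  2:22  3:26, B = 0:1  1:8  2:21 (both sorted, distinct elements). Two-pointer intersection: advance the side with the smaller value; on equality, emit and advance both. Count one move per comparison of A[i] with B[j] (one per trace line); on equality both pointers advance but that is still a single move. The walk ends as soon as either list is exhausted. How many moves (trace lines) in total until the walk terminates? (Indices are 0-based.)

i=0 j=0: 11>1, j++
i=0 j=1: 11>8, j++
i=0 j=2: 11<21, i++
i=1 j=2: 13<21, i++
i=2 j=2: 22>21, j++

5 moves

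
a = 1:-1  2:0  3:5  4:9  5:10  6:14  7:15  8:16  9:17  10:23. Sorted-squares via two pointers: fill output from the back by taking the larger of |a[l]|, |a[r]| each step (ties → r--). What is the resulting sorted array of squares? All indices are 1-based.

l=1 r=10: |-1|<=|23| out[10]=529, r--
l=1 r=9: |-1|<=|17| out[9]=289, r--
l=1 r=8: |-1|<=|16| out[8]=256, r--
l=1 r=7: |-1|<=|15| out[7]=225, r--
l=1 r=6: |-1|<=|14| out[6]=196, r--
l=1 r=5: |-1|<=|10| out[5]=100, r--
l=1 r=4: |-1|<=|9| out[4]=81, r--
l=1 r=3: |-1|<=|5| out[3]=25, r--
l=1 r=2: |-1|>|0| out[2]=1, l++
l=2 r=2: |0|<=|0| out[1]=0, r--

[0, 1, 25, 81, 100, 196, 225, 256, 289, 529]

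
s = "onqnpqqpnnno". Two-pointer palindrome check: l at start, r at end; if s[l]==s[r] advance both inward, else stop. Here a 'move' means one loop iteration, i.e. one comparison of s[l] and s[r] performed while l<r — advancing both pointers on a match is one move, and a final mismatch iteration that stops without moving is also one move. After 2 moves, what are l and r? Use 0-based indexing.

l=2, r=9

[0,11] 'o'=='o' → l++,r--
[1,10] 'n'=='n' → l++,r--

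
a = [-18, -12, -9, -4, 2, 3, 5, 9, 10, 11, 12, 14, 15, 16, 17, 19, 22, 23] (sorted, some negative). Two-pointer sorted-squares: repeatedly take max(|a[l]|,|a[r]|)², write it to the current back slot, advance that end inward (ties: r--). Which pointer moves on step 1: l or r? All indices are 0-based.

r

l=0 r=17: |-18|<=|23| out[17]=529, r--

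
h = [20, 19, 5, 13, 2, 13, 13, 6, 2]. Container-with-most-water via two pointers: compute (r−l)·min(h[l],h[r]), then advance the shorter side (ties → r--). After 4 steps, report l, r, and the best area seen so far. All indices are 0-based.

l=0 r=8: min(20,2)*8=16 best=16 *, r--
l=0 r=7: min(20,6)*7=42 best=42 *, r--
l=0 r=6: min(20,13)*6=78 best=78 *, r--
l=0 r=5: min(20,13)*5=65 best=78, r--

l=0, r=4, best area=78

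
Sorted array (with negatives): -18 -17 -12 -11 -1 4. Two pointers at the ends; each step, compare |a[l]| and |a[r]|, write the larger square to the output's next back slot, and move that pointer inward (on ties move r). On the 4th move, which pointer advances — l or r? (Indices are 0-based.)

[0,5] |-18|>|4| out[5]=324 → l++
[1,5] |-17|>|4| out[4]=289 → l++
[2,5] |-12|>|4| out[3]=144 → l++
[3,5] |-11|>|4| out[2]=121 → l++

l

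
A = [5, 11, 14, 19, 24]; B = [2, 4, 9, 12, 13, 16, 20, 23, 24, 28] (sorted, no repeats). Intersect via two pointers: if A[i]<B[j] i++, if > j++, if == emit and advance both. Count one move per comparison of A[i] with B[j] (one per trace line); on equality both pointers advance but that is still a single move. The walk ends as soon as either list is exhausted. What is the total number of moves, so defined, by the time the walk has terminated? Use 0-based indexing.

13 moves

[i=0,j=0] 5>2 → j++
[i=0,j=1] 5>4 → j++
[i=0,j=2] 5<9 → i++
[i=1,j=2] 11>9 → j++
[i=1,j=3] 11<12 → i++
[i=2,j=3] 14>12 → j++
[i=2,j=4] 14>13 → j++
[i=2,j=5] 14<16 → i++
[i=3,j=5] 19>16 → j++
[i=3,j=6] 19<20 → i++
[i=4,j=6] 24>20 → j++
[i=4,j=7] 24>23 → j++
[i=4,j=8] 24==24 emit → i++,j++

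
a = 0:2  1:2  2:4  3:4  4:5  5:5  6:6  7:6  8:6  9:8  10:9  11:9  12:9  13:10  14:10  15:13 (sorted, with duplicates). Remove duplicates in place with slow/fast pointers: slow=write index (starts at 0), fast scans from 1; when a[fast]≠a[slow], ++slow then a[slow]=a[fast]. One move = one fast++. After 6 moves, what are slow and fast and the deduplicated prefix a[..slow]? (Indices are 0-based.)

slow=3, fast=7, prefix=[2, 4, 5, 6]

(s=0,f=1) a[fast]=2=a[slow] dup → fast++
(s=0,f=2) a[fast]=4≠a[slow]=2 write a[1]=4 → slow++,fast++
(s=1,f=3) a[fast]=4=a[slow] dup → fast++
(s=1,f=4) a[fast]=5≠a[slow]=4 write a[2]=5 → slow++,fast++
(s=2,f=5) a[fast]=5=a[slow] dup → fast++
(s=2,f=6) a[fast]=6≠a[slow]=5 write a[3]=6 → slow++,fast++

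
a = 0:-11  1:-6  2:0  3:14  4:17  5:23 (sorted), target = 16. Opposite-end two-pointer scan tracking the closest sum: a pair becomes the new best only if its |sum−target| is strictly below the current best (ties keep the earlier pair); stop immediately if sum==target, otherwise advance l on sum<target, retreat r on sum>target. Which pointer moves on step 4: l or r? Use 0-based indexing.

r

l=0 r=5: -11+23=12 d=4 *, l++
l=1 r=5: -6+23=17 d=1 *, r--
l=1 r=4: -6+17=11 d=5, l++
l=2 r=4: 0+17=17 d=1, r--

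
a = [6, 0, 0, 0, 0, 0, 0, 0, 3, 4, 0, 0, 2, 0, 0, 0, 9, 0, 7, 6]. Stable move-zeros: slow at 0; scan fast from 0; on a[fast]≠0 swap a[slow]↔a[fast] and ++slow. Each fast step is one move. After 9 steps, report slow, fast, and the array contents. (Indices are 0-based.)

slow=2, fast=9, a=[6, 3, 0, 0, 0, 0, 0, 0, 0, 4, 0, 0, 2, 0, 0, 0, 9, 0, 7, 6]

(s=0,f=0) a[fast]=6≠0 swap→a[0]=6 → slow++,fast++
(s=1,f=1) a[fast]=0 → fast++
(s=1,f=2) a[fast]=0 → fast++
(s=1,f=3) a[fast]=0 → fast++
(s=1,f=4) a[fast]=0 → fast++
(s=1,f=5) a[fast]=0 → fast++
(s=1,f=6) a[fast]=0 → fast++
(s=1,f=7) a[fast]=0 → fast++
(s=1,f=8) a[fast]=3≠0 swap→a[1]=3 → slow++,fast++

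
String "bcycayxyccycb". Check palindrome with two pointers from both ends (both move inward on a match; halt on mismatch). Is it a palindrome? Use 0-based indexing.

not a palindrome (mismatch at 4,8)

[0,12] 'b'=='b' → l++,r--
[1,11] 'c'=='c' → l++,r--
[2,10] 'y'=='y' → l++,r--
[3,9] 'c'=='c' → l++,r--
[4,8] 'a'!='c' → stop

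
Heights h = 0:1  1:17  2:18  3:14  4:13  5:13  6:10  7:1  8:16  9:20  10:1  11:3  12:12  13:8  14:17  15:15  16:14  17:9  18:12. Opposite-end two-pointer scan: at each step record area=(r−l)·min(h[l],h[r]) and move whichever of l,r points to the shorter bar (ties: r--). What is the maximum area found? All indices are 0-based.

l=0 r=18: min(1,12)*18=18 best=18 *, l++
l=1 r=18: min(17,12)*17=204 best=204 *, r--
l=1 r=17: min(17,9)*16=144 best=204, r--
l=1 r=16: min(17,14)*15=210 best=210 *, r--
l=1 r=15: min(17,15)*14=210 best=210, r--
l=1 r=14: min(17,17)*13=221 best=221 *, r--
l=1 r=13: min(17,8)*12=96 best=221, r--
l=1 r=12: min(17,12)*11=132 best=221, r--
l=1 r=11: min(17,3)*10=30 best=221, r--
l=1 r=10: min(17,1)*9=9 best=221, r--
l=1 r=9: min(17,20)*8=136 best=221, l++
l=2 r=9: min(18,20)*7=126 best=221, l++
l=3 r=9: min(14,20)*6=84 best=221, l++
l=4 r=9: min(13,20)*5=65 best=221, l++
l=5 r=9: min(13,20)*4=52 best=221, l++
l=6 r=9: min(10,20)*3=30 best=221, l++
l=7 r=9: min(1,20)*2=2 best=221, l++
l=8 r=9: min(16,20)*1=16 best=221, l++

max area = 221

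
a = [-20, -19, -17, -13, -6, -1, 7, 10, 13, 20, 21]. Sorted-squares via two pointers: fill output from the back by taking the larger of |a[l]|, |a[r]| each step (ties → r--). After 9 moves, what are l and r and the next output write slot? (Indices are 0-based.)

l=4, r=5, next write slot=1

[0,10] |-20|<=|21| out[10]=441 → r--
[0,9] |-20|<=|20| out[9]=400 → r--
[0,8] |-20|>|13| out[8]=400 → l++
[1,8] |-19|>|13| out[7]=361 → l++
[2,8] |-17|>|13| out[6]=289 → l++
[3,8] |-13|<=|13| out[5]=169 → r--
[3,7] |-13|>|10| out[4]=169 → l++
[4,7] |-6|<=|10| out[3]=100 → r--
[4,6] |-6|<=|7| out[2]=49 → r--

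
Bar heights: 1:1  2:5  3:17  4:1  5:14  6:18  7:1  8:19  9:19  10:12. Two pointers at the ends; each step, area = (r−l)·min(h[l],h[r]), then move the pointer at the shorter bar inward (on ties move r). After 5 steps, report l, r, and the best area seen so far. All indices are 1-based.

l=1 r=10: min(1,12)*9=9 best=9 *, l++
l=2 r=10: min(5,12)*8=40 best=40 *, l++
l=3 r=10: min(17,12)*7=84 best=84 *, r--
l=3 r=9: min(17,19)*6=102 best=102 *, l++
l=4 r=9: min(1,19)*5=5 best=102, l++

l=5, r=9, best area=102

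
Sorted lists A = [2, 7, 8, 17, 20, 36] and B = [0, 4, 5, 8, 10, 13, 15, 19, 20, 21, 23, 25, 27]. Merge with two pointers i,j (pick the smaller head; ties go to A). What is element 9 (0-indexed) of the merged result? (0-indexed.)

[i=0,j=0] A[i]=2>B[j]=0 take 0 → j++
[i=0,j=1] A[i]=2<=B[j]=4 take 2 → i++
[i=1,j=1] A[i]=7>B[j]=4 take 4 → j++
[i=1,j=2] A[i]=7>B[j]=5 take 5 → j++
[i=1,j=3] A[i]=7<=B[j]=8 take 7 → i++
[i=2,j=3] A[i]=8<=B[j]=8 take 8 → i++
[i=3,j=3] A[i]=17>B[j]=8 take 8 → j++
[i=3,j=4] A[i]=17>B[j]=10 take 10 → j++
[i=3,j=5] A[i]=17>B[j]=13 take 13 → j++
[i=3,j=6] A[i]=17>B[j]=15 take 15 → j++
[i=3,j=7] A[i]=17<=B[j]=19 take 17 → i++
[i=4,j=7] A[i]=20>B[j]=19 take 19 → j++
[i=4,j=8] A[i]=20<=B[j]=20 take 20 → i++
[i=5,j=8] A[i]=36>B[j]=20 take 20 → j++
[i=5,j=9] A[i]=36>B[j]=21 take 21 → j++
[i=5,j=10] A[i]=36>B[j]=23 take 23 → j++
[i=5,j=11] A[i]=36>B[j]=25 take 25 → j++
[i=5,j=12] A[i]=36>B[j]=27 take 27 → j++
[i=5,j=13] B done, take A[i]=36 → i++

merged[9] = 15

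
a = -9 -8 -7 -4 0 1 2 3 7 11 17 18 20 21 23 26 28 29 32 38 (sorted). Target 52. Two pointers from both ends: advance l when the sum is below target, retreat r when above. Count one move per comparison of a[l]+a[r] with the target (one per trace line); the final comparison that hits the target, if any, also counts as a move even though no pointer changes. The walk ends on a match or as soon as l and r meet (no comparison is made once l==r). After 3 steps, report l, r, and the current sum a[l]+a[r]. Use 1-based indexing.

l=4, r=20, sum=34

[1,20] -9+38=29 <52 → l++
[2,20] -8+38=30 <52 → l++
[3,20] -7+38=31 <52 → l++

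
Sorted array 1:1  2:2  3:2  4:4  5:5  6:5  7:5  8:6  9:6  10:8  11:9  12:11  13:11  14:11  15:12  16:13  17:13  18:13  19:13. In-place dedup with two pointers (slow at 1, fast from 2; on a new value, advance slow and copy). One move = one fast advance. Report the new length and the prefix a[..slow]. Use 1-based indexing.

length 10; prefix = [1, 2, 4, 5, 6, 8, 9, 11, 12, 13]

(s=1,f=2) a[fast]=2≠a[slow]=1 write a[2]=2 → slow++,fast++
(s=2,f=3) a[fast]=2=a[slow] dup → fast++
(s=2,f=4) a[fast]=4≠a[slow]=2 write a[3]=4 → slow++,fast++
(s=3,f=5) a[fast]=5≠a[slow]=4 write a[4]=5 → slow++,fast++
(s=4,f=6) a[fast]=5=a[slow] dup → fast++
(s=4,f=7) a[fast]=5=a[slow] dup → fast++
(s=4,f=8) a[fast]=6≠a[slow]=5 write a[5]=6 → slow++,fast++
(s=5,f=9) a[fast]=6=a[slow] dup → fast++
(s=5,f=10) a[fast]=8≠a[slow]=6 write a[6]=8 → slow++,fast++
(s=6,f=11) a[fast]=9≠a[slow]=8 write a[7]=9 → slow++,fast++
(s=7,f=12) a[fast]=11≠a[slow]=9 write a[8]=11 → slow++,fast++
(s=8,f=13) a[fast]=11=a[slow] dup → fast++
(s=8,f=14) a[fast]=11=a[slow] dup → fast++
(s=8,f=15) a[fast]=12≠a[slow]=11 write a[9]=12 → slow++,fast++
(s=9,f=16) a[fast]=13≠a[slow]=12 write a[10]=13 → slow++,fast++
(s=10,f=17) a[fast]=13=a[slow] dup → fast++
(s=10,f=18) a[fast]=13=a[slow] dup → fast++
(s=10,f=19) a[fast]=13=a[slow] dup → fast++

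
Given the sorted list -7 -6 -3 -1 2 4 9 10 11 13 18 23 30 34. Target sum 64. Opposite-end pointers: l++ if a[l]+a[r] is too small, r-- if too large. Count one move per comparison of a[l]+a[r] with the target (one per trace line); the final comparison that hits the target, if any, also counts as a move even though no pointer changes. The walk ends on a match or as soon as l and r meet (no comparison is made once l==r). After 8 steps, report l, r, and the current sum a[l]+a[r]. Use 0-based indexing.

[0,13] -7+34=27 <64 → l++
[1,13] -6+34=28 <64 → l++
[2,13] -3+34=31 <64 → l++
[3,13] -1+34=33 <64 → l++
[4,13] 2+34=36 <64 → l++
[5,13] 4+34=38 <64 → l++
[6,13] 9+34=43 <64 → l++
[7,13] 10+34=44 <64 → l++

l=8, r=13, sum=45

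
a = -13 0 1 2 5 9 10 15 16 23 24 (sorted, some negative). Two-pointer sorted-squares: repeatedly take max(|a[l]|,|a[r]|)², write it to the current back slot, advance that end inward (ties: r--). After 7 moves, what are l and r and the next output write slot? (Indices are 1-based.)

[1,11] |-13|<=|24| out[11]=576 → r--
[1,10] |-13|<=|23| out[10]=529 → r--
[1,9] |-13|<=|16| out[9]=256 → r--
[1,8] |-13|<=|15| out[8]=225 → r--
[1,7] |-13|>|10| out[7]=169 → l++
[2,7] |0|<=|10| out[6]=100 → r--
[2,6] |0|<=|9| out[5]=81 → r--

l=2, r=5, next write slot=4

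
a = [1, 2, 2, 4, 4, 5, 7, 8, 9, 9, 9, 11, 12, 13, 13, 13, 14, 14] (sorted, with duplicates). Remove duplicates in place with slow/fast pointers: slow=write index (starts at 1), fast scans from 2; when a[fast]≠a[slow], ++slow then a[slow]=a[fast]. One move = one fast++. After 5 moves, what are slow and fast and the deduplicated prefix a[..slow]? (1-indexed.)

(s=1,f=2) a[fast]=2≠a[slow]=1 write a[2]=2 → slow++,fast++
(s=2,f=3) a[fast]=2=a[slow] dup → fast++
(s=2,f=4) a[fast]=4≠a[slow]=2 write a[3]=4 → slow++,fast++
(s=3,f=5) a[fast]=4=a[slow] dup → fast++
(s=3,f=6) a[fast]=5≠a[slow]=4 write a[4]=5 → slow++,fast++

slow=4, fast=7, prefix=[1, 2, 4, 5]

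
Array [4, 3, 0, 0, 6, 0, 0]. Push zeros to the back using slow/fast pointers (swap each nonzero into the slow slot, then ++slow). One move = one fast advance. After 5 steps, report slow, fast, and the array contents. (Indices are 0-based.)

(s=0,f=0) a[fast]=4≠0 swap→a[0]=4 → slow++,fast++
(s=1,f=1) a[fast]=3≠0 swap→a[1]=3 → slow++,fast++
(s=2,f=2) a[fast]=0 → fast++
(s=2,f=3) a[fast]=0 → fast++
(s=2,f=4) a[fast]=6≠0 swap→a[2]=6 → slow++,fast++

slow=3, fast=5, a=[4, 3, 6, 0, 0, 0, 0]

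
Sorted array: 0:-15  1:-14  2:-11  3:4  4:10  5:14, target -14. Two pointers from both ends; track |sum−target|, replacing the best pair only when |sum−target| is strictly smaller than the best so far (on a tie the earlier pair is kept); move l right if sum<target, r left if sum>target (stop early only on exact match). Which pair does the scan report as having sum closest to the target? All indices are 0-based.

[0,5] -15+14=-1 d=13 * → r--
[0,4] -15+10=-5 d=9 * → r--
[0,3] -15+4=-11 d=3 * → r--
[0,2] -15+-11=-26 d=12 → l++
[1,2] -14+-11=-25 d=11 → l++

pair (-15, 4) with sum -11 (|Δ|=3)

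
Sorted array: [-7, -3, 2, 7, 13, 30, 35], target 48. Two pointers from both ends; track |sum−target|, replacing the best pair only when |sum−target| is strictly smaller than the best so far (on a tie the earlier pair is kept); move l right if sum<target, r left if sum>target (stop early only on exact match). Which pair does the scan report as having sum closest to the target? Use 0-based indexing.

[0,6] -7+35=28 d=20 * → l++
[1,6] -3+35=32 d=16 * → l++
[2,6] 2+35=37 d=11 * → l++
[3,6] 7+35=42 d=6 * → l++
[4,6] 13+35=48 d=0 * → stop

pair (13, 35) with sum 48 (|Δ|=0)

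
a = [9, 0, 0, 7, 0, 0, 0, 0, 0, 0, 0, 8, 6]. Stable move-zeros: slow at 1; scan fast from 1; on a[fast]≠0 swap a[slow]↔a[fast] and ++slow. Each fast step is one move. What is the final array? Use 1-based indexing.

(s=1,f=1) a[fast]=9≠0 swap→a[1]=9 → slow++,fast++
(s=2,f=2) a[fast]=0 → fast++
(s=2,f=3) a[fast]=0 → fast++
(s=2,f=4) a[fast]=7≠0 swap→a[2]=7 → slow++,fast++
(s=3,f=5) a[fast]=0 → fast++
(s=3,f=6) a[fast]=0 → fast++
(s=3,f=7) a[fast]=0 → fast++
(s=3,f=8) a[fast]=0 → fast++
(s=3,f=9) a[fast]=0 → fast++
(s=3,f=10) a[fast]=0 → fast++
(s=3,f=11) a[fast]=0 → fast++
(s=3,f=12) a[fast]=8≠0 swap→a[3]=8 → slow++,fast++
(s=4,f=13) a[fast]=6≠0 swap→a[4]=6 → slow++,fast++

[9, 7, 8, 6, 0, 0, 0, 0, 0, 0, 0, 0, 0]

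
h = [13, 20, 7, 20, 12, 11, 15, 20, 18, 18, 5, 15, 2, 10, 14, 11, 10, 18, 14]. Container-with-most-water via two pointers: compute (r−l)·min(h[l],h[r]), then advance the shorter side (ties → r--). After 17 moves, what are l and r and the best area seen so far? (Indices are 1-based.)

l=1 r=19: min(13,14)*18=234 best=234 *, l++
l=2 r=19: min(20,14)*17=238 best=238 *, r--
l=2 r=18: min(20,18)*16=288 best=288 *, r--
l=2 r=17: min(20,10)*15=150 best=288, r--
l=2 r=16: min(20,11)*14=154 best=288, r--
l=2 r=15: min(20,14)*13=182 best=288, r--
l=2 r=14: min(20,10)*12=120 best=288, r--
l=2 r=13: min(20,2)*11=22 best=288, r--
l=2 r=12: min(20,15)*10=150 best=288, r--
l=2 r=11: min(20,5)*9=45 best=288, r--
l=2 r=10: min(20,18)*8=144 best=288, r--
l=2 r=9: min(20,18)*7=126 best=288, r--
l=2 r=8: min(20,20)*6=120 best=288, r--
l=2 r=7: min(20,15)*5=75 best=288, r--
l=2 r=6: min(20,11)*4=44 best=288, r--
l=2 r=5: min(20,12)*3=36 best=288, r--
l=2 r=4: min(20,20)*2=40 best=288, r--

l=2, r=3, best area=288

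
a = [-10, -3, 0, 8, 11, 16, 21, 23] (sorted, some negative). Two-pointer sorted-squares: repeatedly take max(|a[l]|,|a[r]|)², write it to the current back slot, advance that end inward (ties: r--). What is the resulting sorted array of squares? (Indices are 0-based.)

[0, 9, 64, 100, 121, 256, 441, 529]

[0,7] |-10|<=|23| out[7]=529 → r--
[0,6] |-10|<=|21| out[6]=441 → r--
[0,5] |-10|<=|16| out[5]=256 → r--
[0,4] |-10|<=|11| out[4]=121 → r--
[0,3] |-10|>|8| out[3]=100 → l++
[1,3] |-3|<=|8| out[2]=64 → r--
[1,2] |-3|>|0| out[1]=9 → l++
[2,2] |0|<=|0| out[0]=0 → r--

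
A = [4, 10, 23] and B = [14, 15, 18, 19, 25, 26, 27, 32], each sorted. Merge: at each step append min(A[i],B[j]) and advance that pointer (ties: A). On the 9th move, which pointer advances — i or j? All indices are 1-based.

i=1 j=1: A[i]=4<=B[j]=14 take 4, i++
i=2 j=1: A[i]=10<=B[j]=14 take 10, i++
i=3 j=1: A[i]=23>B[j]=14 take 14, j++
i=3 j=2: A[i]=23>B[j]=15 take 15, j++
i=3 j=3: A[i]=23>B[j]=18 take 18, j++
i=3 j=4: A[i]=23>B[j]=19 take 19, j++
i=3 j=5: A[i]=23<=B[j]=25 take 23, i++
i=4 j=5: A done, take B[j]=25, j++
i=4 j=6: A done, take B[j]=26, j++

j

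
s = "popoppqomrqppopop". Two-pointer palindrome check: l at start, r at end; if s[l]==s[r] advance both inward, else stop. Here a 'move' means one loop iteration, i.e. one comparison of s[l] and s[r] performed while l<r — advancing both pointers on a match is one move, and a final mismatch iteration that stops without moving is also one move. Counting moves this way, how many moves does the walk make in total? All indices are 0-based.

l=0 r=16: 'p'=='p', l++,r--
l=1 r=15: 'o'=='o', l++,r--
l=2 r=14: 'p'=='p', l++,r--
l=3 r=13: 'o'=='o', l++,r--
l=4 r=12: 'p'=='p', l++,r--
l=5 r=11: 'p'=='p', l++,r--
l=6 r=10: 'q'=='q', l++,r--
l=7 r=9: 'o'!='r', stop

8 moves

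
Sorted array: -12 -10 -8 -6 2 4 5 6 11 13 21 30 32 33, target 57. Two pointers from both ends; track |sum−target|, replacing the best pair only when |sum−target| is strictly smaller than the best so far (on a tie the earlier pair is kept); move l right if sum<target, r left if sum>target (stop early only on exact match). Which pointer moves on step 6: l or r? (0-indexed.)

[0,13] -12+33=21 d=36 * → l++
[1,13] -10+33=23 d=34 * → l++
[2,13] -8+33=25 d=32 * → l++
[3,13] -6+33=27 d=30 * → l++
[4,13] 2+33=35 d=22 * → l++
[5,13] 4+33=37 d=20 * → l++

l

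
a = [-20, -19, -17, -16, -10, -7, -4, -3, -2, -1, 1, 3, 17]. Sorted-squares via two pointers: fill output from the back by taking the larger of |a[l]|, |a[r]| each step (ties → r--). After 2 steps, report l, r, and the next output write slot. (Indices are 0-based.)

[0,12] |-20|>|17| out[12]=400 → l++
[1,12] |-19|>|17| out[11]=361 → l++

l=2, r=12, next write slot=10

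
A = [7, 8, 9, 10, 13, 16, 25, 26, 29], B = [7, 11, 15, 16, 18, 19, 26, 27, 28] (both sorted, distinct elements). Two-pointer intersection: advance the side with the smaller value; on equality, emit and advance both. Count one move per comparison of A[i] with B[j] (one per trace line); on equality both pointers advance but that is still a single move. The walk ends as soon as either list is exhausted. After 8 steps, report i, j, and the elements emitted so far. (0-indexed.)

i=6, j=4, emitted=[7, 16]

[i=0,j=0] 7==7 emit → i++,j++
[i=1,j=1] 8<11 → i++
[i=2,j=1] 9<11 → i++
[i=3,j=1] 10<11 → i++
[i=4,j=1] 13>11 → j++
[i=4,j=2] 13<15 → i++
[i=5,j=2] 16>15 → j++
[i=5,j=3] 16==16 emit → i++,j++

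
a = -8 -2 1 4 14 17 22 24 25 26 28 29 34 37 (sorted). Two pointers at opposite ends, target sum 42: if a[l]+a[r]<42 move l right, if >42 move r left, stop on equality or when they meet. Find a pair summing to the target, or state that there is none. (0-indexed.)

(14, 28)

l=0 r=13: -8+37=29 <42, l++
l=1 r=13: -2+37=35 <42, l++
l=2 r=13: 1+37=38 <42, l++
l=3 r=13: 4+37=41 <42, l++
l=4 r=13: 14+37=51 >42, r--
l=4 r=12: 14+34=48 >42, r--
l=4 r=11: 14+29=43 >42, r--
l=4 r=10: 14+28=42, found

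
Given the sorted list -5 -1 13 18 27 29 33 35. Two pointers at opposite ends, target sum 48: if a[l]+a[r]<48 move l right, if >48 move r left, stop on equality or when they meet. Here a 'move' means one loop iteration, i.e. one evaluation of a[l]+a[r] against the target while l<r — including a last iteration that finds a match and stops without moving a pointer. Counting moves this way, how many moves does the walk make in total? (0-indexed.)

l=0 r=7: -5+35=30 <48, l++
l=1 r=7: -1+35=34 <48, l++
l=2 r=7: 13+35=48, found

3 moves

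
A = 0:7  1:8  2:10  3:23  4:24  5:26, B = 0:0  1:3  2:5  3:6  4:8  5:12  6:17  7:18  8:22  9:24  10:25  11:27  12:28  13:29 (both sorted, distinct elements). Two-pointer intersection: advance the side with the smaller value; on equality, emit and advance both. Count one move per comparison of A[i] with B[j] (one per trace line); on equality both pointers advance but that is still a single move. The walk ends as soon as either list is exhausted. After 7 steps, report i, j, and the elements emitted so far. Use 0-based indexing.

[i=0,j=0] 7>0 → j++
[i=0,j=1] 7>3 → j++
[i=0,j=2] 7>5 → j++
[i=0,j=3] 7>6 → j++
[i=0,j=4] 7<8 → i++
[i=1,j=4] 8==8 emit → i++,j++
[i=2,j=5] 10<12 → i++

i=3, j=5, emitted=[8]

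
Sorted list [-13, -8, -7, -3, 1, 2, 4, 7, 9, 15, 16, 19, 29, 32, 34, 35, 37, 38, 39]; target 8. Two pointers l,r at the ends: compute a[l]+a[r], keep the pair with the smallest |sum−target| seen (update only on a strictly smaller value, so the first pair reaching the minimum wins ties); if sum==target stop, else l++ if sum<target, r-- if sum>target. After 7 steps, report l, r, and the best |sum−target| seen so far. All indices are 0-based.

l=0, r=11, best |Δ|=8

l=0 r=18: -13+39=26 d=18 *, r--
l=0 r=17: -13+38=25 d=17 *, r--
l=0 r=16: -13+37=24 d=16 *, r--
l=0 r=15: -13+35=22 d=14 *, r--
l=0 r=14: -13+34=21 d=13 *, r--
l=0 r=13: -13+32=19 d=11 *, r--
l=0 r=12: -13+29=16 d=8 *, r--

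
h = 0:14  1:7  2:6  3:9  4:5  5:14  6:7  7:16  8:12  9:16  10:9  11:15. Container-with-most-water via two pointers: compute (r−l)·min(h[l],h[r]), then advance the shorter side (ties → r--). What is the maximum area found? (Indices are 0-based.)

max area = 154

l=0 r=11: min(14,15)*11=154 best=154 *, l++
l=1 r=11: min(7,15)*10=70 best=154, l++
l=2 r=11: min(6,15)*9=54 best=154, l++
l=3 r=11: min(9,15)*8=72 best=154, l++
l=4 r=11: min(5,15)*7=35 best=154, l++
l=5 r=11: min(14,15)*6=84 best=154, l++
l=6 r=11: min(7,15)*5=35 best=154, l++
l=7 r=11: min(16,15)*4=60 best=154, r--
l=7 r=10: min(16,9)*3=27 best=154, r--
l=7 r=9: min(16,16)*2=32 best=154, r--
l=7 r=8: min(16,12)*1=12 best=154, r--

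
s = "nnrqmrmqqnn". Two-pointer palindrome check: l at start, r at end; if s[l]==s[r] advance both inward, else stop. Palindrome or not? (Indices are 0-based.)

not a palindrome (mismatch at 2,8)

[0,10] 'n'=='n' → l++,r--
[1,9] 'n'=='n' → l++,r--
[2,8] 'r'!='q' → stop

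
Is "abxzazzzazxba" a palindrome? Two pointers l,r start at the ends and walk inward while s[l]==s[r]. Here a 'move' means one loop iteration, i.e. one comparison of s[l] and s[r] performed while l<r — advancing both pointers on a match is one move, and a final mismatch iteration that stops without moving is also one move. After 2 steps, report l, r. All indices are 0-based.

l=2, r=10

[0,12] 'a'=='a' → l++,r--
[1,11] 'b'=='b' → l++,r--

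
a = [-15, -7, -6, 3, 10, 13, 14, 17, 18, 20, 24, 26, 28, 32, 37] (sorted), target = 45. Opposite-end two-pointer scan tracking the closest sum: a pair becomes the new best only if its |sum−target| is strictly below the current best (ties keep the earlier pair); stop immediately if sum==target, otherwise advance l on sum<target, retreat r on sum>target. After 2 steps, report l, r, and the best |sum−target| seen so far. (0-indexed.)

l=2, r=14, best |Δ|=15

[0,14] -15+37=22 d=23 * → l++
[1,14] -7+37=30 d=15 * → l++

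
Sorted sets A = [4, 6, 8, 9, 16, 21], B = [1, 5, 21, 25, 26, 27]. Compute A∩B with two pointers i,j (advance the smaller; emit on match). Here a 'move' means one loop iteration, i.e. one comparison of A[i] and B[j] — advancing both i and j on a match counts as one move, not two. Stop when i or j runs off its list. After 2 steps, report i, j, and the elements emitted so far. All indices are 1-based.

i=2, j=2, emitted=[]

i=1 j=1: 4>1, j++
i=1 j=2: 4<5, i++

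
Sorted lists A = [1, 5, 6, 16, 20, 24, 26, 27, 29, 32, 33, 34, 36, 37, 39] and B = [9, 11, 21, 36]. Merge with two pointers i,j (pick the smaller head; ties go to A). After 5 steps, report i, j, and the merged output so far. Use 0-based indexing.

i=0 j=0: A[i]=1<=B[j]=9 take 1, i++
i=1 j=0: A[i]=5<=B[j]=9 take 5, i++
i=2 j=0: A[i]=6<=B[j]=9 take 6, i++
i=3 j=0: A[i]=16>B[j]=9 take 9, j++
i=3 j=1: A[i]=16>B[j]=11 take 11, j++

i=3, j=2, merged so far=[1, 5, 6, 9, 11]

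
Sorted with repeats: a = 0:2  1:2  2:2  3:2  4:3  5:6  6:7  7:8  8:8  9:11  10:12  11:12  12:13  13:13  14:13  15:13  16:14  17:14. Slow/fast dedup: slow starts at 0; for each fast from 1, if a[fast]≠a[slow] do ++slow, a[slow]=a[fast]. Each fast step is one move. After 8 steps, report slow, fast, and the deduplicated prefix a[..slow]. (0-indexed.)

slow=4, fast=9, prefix=[2, 3, 6, 7, 8]

(s=0,f=1) a[fast]=2=a[slow] dup → fast++
(s=0,f=2) a[fast]=2=a[slow] dup → fast++
(s=0,f=3) a[fast]=2=a[slow] dup → fast++
(s=0,f=4) a[fast]=3≠a[slow]=2 write a[1]=3 → slow++,fast++
(s=1,f=5) a[fast]=6≠a[slow]=3 write a[2]=6 → slow++,fast++
(s=2,f=6) a[fast]=7≠a[slow]=6 write a[3]=7 → slow++,fast++
(s=3,f=7) a[fast]=8≠a[slow]=7 write a[4]=8 → slow++,fast++
(s=4,f=8) a[fast]=8=a[slow] dup → fast++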